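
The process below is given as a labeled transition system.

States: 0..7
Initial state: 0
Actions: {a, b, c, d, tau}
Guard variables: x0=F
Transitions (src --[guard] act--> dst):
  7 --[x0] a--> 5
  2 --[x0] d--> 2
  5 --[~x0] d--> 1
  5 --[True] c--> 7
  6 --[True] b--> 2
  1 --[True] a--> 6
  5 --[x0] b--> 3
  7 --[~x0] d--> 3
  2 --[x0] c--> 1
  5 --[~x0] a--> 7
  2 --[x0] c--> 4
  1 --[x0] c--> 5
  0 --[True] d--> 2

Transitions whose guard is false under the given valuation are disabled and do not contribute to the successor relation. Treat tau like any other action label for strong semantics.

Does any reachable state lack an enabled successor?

Answer: DEADLOCK at state 2

Analysis:
R = {0,2}
  0: d→2  [1 out]
  2: ∅  [no exit]
trace reaching 2: d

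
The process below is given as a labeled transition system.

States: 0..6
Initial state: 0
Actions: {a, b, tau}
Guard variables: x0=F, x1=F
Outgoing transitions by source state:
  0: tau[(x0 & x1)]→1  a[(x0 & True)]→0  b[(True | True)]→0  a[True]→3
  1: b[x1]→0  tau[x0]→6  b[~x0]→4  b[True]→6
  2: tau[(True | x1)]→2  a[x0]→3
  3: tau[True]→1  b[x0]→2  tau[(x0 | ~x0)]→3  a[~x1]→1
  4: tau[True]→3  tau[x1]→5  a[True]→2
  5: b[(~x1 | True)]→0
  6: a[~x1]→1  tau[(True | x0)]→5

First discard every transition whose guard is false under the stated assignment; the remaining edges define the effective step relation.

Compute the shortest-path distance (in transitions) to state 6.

Answer: 3

Analysis:
Layered search for 6:
  Layer 0: {0}
  Layer 1: {3}
  Layer 2: {1}
  Layer 3: {4,6}
6 enters at depth 3; path a·a·b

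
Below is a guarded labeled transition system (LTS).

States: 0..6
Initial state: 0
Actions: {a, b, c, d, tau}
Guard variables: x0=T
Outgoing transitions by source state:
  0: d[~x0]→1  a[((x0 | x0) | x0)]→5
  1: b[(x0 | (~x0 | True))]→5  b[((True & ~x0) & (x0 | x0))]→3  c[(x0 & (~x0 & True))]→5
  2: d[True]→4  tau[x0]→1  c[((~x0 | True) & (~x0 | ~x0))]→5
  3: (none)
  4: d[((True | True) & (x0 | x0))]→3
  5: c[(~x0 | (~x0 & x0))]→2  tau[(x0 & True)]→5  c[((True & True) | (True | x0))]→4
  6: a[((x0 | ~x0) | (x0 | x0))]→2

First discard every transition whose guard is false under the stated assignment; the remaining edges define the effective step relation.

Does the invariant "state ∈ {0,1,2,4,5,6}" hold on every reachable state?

Inv-set: {0,1,2,4,5,6}
Reach set: {0,3,4,5}
  0: safe
  3: VIOLATES
  4: safe
  5: safe
witness against invariant: a·c·d → 3

Answer: INVARIANT VIOLATED at state 3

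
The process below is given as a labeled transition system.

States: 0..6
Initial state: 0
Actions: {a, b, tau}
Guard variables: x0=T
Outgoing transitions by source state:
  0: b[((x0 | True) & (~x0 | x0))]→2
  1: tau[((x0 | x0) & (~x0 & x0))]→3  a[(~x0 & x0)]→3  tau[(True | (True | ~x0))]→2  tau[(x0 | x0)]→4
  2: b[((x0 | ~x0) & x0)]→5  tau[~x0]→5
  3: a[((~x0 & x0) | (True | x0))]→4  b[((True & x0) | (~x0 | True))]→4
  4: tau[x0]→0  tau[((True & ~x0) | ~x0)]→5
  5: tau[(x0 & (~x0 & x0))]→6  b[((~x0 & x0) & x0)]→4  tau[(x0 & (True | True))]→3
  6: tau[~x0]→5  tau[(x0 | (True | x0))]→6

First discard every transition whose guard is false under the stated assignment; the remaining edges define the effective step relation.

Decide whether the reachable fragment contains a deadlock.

Reachable = {0,2,3,4,5}
  0: b→2  [1 out]
  2: b→5  [1 out]
  3: a→4  b→4  [2 out]
  4: tau→0  [1 out]
  5: tau→3  [1 out]

Answer: DEADLOCK-FREE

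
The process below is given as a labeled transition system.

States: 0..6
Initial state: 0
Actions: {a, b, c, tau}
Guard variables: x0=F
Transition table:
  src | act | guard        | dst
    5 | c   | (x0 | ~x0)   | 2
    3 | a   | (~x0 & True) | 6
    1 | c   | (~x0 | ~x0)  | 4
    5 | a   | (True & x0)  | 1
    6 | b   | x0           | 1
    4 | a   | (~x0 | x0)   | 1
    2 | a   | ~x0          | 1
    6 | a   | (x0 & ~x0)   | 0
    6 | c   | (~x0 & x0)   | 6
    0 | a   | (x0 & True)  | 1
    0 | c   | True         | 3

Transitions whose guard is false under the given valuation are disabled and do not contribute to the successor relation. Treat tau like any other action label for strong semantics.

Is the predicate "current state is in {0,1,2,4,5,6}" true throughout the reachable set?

Inv-set: {0,1,2,4,5,6}
Reachable = {0,3,6}
  0: safe
  3: outside
  6: safe
counterexample path to 3: c

Answer: INVARIANT VIOLATED at state 3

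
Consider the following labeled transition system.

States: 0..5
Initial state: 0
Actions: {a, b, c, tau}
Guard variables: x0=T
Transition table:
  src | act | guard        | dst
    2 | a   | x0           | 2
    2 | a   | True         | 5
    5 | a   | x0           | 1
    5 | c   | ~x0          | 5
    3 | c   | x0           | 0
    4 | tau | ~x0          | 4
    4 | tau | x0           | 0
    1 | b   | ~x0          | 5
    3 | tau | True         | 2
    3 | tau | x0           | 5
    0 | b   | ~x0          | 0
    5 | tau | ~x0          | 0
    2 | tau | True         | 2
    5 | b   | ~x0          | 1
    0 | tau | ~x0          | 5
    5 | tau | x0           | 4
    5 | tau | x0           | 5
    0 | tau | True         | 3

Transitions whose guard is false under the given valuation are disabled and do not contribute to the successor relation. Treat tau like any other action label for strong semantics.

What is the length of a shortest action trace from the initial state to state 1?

Answer: 3

Working:
BFS to 1:
  Layer 0: {0}
  Layer 1: {3}
  Layer 2: {2,5}
  Layer 3: {1,4}
first hit 1 at d=3 via tau·tau·a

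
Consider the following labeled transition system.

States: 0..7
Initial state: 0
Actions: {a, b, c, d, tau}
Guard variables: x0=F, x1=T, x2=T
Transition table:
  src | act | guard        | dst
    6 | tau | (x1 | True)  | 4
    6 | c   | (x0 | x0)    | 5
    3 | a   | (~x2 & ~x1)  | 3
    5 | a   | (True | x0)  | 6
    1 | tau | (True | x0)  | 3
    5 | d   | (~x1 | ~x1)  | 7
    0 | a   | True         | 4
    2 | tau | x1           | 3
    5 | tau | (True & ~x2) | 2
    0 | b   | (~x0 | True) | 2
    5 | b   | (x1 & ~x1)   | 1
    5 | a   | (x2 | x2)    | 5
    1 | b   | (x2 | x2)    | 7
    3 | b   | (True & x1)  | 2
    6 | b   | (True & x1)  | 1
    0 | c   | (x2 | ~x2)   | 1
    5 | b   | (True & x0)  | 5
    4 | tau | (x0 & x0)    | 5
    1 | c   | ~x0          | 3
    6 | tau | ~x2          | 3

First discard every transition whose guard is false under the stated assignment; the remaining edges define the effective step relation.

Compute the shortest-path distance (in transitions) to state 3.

Layered search for 3:
  depth 0: {0}
  depth 1: {1,2,4}
  depth 2: {3,7}
depth(3)=2, e.g. b·tau

Answer: 2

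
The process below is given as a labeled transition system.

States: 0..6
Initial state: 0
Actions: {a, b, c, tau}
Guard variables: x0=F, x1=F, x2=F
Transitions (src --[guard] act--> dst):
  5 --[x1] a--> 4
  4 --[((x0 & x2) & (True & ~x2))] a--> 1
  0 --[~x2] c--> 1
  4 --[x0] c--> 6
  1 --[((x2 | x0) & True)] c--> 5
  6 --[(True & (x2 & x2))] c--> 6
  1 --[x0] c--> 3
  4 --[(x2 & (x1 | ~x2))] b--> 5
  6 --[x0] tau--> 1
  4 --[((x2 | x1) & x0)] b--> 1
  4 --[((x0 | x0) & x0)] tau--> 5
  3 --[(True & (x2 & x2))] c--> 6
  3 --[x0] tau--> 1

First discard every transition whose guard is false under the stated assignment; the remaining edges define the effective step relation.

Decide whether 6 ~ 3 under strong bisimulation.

Answer: BISIMILAR

Working:
Refine partition for ~:
  round 0: {{0,1,2,3,4,5,6}}
  round 1: {{0},{1,2,3,4,5,6}}
Fixed point at round 2; 2 class(es).
[6]={1,2,3,4,5,6}  [3]={1,2,3,4,5,6}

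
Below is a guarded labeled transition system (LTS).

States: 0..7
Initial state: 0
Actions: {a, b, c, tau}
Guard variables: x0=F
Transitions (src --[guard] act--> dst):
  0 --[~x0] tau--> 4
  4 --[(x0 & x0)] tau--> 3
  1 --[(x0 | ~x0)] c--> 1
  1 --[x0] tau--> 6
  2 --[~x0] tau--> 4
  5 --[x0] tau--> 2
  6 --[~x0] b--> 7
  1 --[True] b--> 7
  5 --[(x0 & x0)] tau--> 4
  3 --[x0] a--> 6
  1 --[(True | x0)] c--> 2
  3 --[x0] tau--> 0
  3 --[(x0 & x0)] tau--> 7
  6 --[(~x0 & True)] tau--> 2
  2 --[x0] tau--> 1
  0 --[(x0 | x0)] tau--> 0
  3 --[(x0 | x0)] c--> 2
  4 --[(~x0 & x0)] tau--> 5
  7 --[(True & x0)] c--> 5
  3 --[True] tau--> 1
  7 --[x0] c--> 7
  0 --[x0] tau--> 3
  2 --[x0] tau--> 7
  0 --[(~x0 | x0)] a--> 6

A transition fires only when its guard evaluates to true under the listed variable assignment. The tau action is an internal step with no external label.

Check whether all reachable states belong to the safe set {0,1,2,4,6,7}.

Allowed set {0,1,2,4,6,7}
Reach set: {0,2,4,6,7}
  0: ✓
  2: ✓
  4: ✓
  6: ✓
  7: ✓

Answer: INVARIANT HOLDS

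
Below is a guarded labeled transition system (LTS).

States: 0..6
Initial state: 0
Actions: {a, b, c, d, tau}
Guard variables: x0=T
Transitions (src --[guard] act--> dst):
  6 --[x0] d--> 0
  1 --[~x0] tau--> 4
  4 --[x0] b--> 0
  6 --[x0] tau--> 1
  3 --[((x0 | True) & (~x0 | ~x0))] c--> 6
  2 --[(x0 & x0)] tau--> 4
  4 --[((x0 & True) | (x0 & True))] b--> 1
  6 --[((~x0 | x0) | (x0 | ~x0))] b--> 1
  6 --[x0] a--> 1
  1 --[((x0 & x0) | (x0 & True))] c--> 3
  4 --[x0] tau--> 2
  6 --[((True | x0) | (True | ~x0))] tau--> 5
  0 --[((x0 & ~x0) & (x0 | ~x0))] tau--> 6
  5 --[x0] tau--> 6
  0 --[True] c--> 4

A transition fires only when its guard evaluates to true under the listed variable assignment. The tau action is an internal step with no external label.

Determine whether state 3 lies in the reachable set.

Answer: REACHABLE

Working:
12 transition(s) survive guard evaluation.
L0 = {0}
L1 = {4}  cumulative {0,4}
L2 = {1,2}  cumulative {0,1,2,4}
L3 = {3}  cumulative {0,1,2,3,4}
Reach set: {0,1,2,3,4}
trace reaching 3: c·b·c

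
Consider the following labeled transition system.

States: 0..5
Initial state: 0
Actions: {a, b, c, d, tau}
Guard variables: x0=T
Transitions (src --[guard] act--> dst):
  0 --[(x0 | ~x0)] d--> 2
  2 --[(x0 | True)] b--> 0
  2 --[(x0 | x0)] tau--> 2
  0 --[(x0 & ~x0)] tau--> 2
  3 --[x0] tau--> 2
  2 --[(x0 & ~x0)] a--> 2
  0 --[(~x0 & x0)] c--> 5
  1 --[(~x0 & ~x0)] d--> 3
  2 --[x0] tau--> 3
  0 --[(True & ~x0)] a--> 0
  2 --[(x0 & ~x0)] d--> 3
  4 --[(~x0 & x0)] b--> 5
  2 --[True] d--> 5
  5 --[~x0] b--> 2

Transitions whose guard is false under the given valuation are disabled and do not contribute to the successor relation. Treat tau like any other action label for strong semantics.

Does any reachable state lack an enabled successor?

Answer: DEADLOCK at state 5

Working:
Reachable = {0,2,3,5}
  0: d→2  [1 exit(s)]
  2: b→0  d→5  tau→2  tau→3  [4 exit(s)]
  3: tau→2  [1 exit(s)]
  5: ∅  [deadlock]
witness 5: d·d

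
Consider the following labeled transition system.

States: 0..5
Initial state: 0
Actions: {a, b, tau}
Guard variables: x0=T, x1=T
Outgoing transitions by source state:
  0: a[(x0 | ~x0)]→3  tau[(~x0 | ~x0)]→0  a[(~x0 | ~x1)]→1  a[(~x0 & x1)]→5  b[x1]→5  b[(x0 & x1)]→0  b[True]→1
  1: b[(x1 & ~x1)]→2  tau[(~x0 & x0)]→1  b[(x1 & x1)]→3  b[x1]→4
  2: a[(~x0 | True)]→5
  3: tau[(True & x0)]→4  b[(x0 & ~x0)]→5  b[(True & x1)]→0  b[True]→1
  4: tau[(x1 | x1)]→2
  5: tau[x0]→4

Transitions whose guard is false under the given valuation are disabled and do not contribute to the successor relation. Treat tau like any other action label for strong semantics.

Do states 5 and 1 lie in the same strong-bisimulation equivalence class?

Bisimulation quotient by refinement:
  π0 = {{0,1,2,3,4,5}}
  π1 = {{0},{1},{2},{3},{4,5}}
  π2 = {{0},{1},{2},{3},{4},{5}}
stable after 3 split(s): 6 block(s)
5∈{5}, 1∈{1}

Answer: NOT BISIMILAR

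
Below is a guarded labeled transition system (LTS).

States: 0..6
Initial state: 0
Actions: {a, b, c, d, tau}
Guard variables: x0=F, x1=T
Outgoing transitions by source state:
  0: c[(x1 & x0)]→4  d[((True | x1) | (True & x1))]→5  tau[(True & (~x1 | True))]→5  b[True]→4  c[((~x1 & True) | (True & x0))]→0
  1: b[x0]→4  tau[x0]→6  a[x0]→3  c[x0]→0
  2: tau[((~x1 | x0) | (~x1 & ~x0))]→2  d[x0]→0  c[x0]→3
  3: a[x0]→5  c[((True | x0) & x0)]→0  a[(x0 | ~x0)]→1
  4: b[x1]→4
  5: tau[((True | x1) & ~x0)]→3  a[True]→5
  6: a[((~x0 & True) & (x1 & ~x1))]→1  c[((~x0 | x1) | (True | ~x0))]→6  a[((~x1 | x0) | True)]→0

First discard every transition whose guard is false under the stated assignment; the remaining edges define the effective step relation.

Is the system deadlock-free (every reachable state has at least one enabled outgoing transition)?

Answer: DEADLOCK at state 1

Trace:
Reachable = {0,1,3,4,5}
  0: b→4  d→5  tau→5  [deg 3]
  1: ∅  [deadlock]
  3: a→1  [deg 1]
  4: b→4  [deg 1]
  5: a→5  tau→3  [deg 2]
witness 1: d·tau·a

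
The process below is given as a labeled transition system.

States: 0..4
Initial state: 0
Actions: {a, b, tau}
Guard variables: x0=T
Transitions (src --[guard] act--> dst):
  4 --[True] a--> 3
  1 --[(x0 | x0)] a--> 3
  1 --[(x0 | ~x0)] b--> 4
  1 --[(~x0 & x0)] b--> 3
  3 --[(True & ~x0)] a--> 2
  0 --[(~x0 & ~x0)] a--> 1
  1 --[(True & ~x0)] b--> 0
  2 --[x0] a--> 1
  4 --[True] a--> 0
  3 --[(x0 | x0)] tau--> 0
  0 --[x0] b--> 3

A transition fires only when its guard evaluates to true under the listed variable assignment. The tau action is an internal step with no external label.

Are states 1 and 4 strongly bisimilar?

Answer: NOT BISIMILAR

Analysis:
Refine partition for ~:
  π0 = {{0,1,2,3,4}}
  π1 = {{0},{1},{2,4},{3}}
  π2 = {{0},{1},{2},{3},{4}}
5 equivalence class(es) (converged in 3)
1∈{1}, 4∈{4}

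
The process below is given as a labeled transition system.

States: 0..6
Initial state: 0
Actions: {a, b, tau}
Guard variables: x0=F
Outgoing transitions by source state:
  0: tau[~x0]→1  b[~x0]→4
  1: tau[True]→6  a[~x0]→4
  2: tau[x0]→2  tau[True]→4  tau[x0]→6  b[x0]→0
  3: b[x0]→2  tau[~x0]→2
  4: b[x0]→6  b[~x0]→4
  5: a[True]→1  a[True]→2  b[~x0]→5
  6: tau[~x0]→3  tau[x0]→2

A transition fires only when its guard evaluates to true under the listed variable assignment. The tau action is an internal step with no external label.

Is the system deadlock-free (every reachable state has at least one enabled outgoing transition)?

R = {0,1,2,3,4,6}
  0: b→4  tau→1  [deg 2]
  1: a→4  tau→6  [deg 2]
  2: tau→4  [deg 1]
  3: tau→2  [deg 1]
  4: b→4  [deg 1]
  6: tau→3  [deg 1]

Answer: DEADLOCK-FREE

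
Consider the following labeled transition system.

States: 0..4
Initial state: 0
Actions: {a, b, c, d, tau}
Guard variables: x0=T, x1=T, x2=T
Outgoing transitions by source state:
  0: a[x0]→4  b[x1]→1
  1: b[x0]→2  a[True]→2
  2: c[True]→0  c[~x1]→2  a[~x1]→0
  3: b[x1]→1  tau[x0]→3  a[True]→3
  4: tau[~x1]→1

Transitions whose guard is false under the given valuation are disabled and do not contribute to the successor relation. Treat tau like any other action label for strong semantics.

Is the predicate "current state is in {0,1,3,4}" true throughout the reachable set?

Answer: INVARIANT VIOLATED at state 2

Analysis:
Safe = {0,1,3,4}
Reach set: {0,1,2,4}
  0: safe
  1: safe
  2: VIOLATES
  4: safe
reach 2 via b·b — violates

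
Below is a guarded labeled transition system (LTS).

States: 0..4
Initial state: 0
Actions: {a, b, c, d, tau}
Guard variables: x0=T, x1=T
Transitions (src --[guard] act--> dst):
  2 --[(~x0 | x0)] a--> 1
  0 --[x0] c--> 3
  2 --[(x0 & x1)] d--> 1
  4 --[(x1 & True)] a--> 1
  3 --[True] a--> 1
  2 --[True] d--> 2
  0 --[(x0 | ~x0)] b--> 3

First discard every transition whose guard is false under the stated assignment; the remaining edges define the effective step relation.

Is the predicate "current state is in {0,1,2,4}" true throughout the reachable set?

Allowed set {0,1,2,4}
Reach set: {0,1,3}
  0: ✓
  1: ✓
  3: outside
reach 3 via c — violates

Answer: INVARIANT VIOLATED at state 3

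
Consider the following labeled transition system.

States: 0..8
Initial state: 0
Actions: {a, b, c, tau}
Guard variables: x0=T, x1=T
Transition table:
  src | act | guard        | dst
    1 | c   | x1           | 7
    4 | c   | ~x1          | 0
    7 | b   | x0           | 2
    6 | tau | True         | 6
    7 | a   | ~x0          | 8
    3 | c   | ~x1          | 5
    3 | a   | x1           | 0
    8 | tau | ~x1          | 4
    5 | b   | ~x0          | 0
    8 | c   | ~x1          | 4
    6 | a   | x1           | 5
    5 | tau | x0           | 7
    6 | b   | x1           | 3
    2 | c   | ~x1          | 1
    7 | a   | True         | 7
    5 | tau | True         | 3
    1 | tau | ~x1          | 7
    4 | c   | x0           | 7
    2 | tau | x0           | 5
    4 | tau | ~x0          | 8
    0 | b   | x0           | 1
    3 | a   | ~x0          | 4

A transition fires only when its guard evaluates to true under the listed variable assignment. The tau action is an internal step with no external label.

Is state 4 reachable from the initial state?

Answer: UNREACHABLE

Analysis:
After dropping false guards: 12 live edges.
depth 0: {0}
depth 1: {1}  cumulative {0,1}
depth 2: {7}  cumulative {0,1,7}
depth 3: {2}  cumulative {0,1,2,7}
depth 4: {5}  cumulative {0,1,2,5,7}
depth 5: {3}  cumulative {0,1,2,3,5,7}
Reachable = {0,1,2,3,5,7}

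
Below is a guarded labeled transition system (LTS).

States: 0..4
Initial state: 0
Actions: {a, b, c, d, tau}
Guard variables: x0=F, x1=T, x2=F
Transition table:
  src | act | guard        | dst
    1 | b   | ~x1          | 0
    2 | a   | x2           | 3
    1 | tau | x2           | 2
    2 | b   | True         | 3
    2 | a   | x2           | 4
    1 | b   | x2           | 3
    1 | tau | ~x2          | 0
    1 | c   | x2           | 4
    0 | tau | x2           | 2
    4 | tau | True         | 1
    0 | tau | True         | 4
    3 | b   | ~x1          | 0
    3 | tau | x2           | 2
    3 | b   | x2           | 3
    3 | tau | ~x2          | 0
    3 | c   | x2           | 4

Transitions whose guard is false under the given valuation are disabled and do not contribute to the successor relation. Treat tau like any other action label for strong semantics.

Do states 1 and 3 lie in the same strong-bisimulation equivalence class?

Bisimulation quotient by refinement:
  π0 = {{0,1,2,3,4}}
  π1 = {{0,1,3,4},{2}}
2 equivalence class(es) (converged in 2)
1∈{0,1,3,4}, 3∈{0,1,3,4}

Answer: BISIMILAR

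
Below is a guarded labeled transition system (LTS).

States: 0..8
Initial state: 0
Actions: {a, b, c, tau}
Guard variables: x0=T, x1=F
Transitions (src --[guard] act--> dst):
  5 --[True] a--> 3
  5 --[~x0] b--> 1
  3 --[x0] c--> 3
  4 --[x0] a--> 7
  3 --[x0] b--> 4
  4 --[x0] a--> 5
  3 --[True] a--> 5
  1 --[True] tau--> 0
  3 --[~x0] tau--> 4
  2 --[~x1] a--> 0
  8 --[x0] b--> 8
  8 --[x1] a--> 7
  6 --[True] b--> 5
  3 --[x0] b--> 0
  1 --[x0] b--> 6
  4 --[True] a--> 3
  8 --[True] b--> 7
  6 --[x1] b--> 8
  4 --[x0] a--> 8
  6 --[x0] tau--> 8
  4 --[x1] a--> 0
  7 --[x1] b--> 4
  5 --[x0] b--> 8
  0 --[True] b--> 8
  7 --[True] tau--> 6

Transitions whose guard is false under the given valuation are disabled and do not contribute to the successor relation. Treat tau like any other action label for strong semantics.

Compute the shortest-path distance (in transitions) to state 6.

Answer: 3

Working:
Breadth-first toward 6:
  Layer 0: {0}
  Layer 1: {8}
  Layer 2: {7}
  Layer 3: {6}
first hit 6 at d=3 via b·b·tau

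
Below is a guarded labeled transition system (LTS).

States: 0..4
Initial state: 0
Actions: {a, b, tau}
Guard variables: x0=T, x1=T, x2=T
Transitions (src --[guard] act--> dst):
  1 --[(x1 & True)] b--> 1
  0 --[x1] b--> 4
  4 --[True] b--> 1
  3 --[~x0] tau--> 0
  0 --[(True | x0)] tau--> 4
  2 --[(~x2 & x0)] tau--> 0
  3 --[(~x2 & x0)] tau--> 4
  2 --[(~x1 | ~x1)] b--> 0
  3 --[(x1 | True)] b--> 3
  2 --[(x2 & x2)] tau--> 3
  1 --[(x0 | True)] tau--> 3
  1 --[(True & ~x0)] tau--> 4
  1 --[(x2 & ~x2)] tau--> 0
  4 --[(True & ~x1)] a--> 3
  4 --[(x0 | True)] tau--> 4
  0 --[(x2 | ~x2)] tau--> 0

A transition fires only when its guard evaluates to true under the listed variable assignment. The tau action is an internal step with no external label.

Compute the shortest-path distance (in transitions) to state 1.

Answer: 2

Analysis:
Layered search for 1:
  L0 = {0}
  L1 = {4}
  L2 = {1}
1 enters at depth 2; path b·b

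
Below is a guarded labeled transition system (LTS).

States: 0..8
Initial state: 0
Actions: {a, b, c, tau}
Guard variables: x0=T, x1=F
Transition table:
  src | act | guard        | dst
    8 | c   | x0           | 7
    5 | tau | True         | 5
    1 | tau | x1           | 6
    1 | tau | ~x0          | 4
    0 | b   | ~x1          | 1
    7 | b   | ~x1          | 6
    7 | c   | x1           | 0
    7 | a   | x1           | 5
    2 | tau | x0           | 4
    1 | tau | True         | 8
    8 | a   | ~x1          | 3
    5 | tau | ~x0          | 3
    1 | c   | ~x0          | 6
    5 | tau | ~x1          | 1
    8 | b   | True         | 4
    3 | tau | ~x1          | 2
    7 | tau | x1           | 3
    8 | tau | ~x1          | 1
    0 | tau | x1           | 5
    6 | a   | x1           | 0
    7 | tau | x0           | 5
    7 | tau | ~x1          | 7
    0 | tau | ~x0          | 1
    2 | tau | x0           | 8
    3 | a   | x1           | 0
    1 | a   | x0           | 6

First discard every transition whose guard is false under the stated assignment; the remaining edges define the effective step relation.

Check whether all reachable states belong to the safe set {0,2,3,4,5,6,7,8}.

Answer: INVARIANT VIOLATED at state 1

Working:
Allowed set {0,2,3,4,5,6,7,8}
R = {0,1,2,3,4,5,6,7,8}
  0: safe
  1: ✗ unsafe
  2: safe
  3: safe
  4: safe
  5: safe
  6: safe
  7: safe
  8: safe
witness against invariant: b → 1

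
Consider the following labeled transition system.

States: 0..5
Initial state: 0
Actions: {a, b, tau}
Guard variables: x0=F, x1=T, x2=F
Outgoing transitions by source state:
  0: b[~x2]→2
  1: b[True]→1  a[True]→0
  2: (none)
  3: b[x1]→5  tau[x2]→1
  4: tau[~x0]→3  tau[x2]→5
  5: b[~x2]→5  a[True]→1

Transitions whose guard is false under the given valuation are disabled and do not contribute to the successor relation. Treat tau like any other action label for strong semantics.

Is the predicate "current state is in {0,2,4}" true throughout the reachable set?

Inv-set: {0,2,4}
R = {0,2}
  0: ok
  2: ok

Answer: INVARIANT HOLDS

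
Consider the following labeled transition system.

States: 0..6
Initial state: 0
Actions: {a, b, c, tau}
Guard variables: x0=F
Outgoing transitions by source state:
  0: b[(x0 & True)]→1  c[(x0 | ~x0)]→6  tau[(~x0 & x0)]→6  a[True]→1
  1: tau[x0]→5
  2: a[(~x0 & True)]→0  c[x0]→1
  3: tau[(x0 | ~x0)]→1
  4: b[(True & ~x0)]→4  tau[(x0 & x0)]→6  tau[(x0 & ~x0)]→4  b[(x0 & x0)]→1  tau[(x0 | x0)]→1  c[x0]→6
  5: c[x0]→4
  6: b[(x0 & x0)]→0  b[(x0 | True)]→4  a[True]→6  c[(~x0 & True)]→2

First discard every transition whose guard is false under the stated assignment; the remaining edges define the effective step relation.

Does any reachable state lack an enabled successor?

Answer: DEADLOCK at state 1

Working:
Reachable = {0,1,2,4,6}
  0: a→1  c→6  [2 out]
  1: ∅  [STUCK]
  2: a→0  [1 out]
  4: b→4  [1 out]
  6: a→6  b→4  c→2  [3 out]
trace reaching 1: a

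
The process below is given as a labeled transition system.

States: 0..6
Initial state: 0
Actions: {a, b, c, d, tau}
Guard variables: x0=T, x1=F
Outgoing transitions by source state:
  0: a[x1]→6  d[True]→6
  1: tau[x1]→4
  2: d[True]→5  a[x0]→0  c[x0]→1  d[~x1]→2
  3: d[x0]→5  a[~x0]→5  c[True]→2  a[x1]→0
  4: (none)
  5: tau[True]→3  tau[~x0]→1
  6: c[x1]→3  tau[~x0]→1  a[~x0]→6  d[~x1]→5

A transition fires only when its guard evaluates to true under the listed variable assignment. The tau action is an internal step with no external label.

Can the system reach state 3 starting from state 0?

Answer: REACHABLE

Analysis:
Guard filter leaves 9 enabled edge(s).
Layer 0: {0}
Layer 1: {6}  total {0,6}
Layer 2: {5}  total {0,5,6}
Layer 3: {3}  total {0,3,5,6}
Layer 4: {2}  total {0,2,3,5,6}
Layer 5: {1}  total {0,1,2,3,5,6}
Reach set: {0,1,2,3,5,6}
trace reaching 3: d·d·tau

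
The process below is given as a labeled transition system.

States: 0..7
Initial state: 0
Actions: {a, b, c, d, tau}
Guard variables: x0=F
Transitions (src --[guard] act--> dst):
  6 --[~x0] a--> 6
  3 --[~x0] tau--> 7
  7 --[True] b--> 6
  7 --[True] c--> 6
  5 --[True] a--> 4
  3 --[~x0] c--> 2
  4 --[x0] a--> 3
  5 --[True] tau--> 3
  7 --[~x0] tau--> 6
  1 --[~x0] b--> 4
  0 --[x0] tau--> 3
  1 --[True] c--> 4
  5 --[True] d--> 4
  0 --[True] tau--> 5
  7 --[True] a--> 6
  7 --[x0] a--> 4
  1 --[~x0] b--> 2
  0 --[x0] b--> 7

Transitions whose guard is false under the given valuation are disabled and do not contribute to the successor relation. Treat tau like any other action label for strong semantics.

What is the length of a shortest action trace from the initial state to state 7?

Answer: 3

Analysis:
Layered search for 7:
  Layer 0: {0}
  Layer 1: {5}
  Layer 2: {3,4}
  Layer 3: {2,7}
7 enters at depth 3; path tau·tau·tau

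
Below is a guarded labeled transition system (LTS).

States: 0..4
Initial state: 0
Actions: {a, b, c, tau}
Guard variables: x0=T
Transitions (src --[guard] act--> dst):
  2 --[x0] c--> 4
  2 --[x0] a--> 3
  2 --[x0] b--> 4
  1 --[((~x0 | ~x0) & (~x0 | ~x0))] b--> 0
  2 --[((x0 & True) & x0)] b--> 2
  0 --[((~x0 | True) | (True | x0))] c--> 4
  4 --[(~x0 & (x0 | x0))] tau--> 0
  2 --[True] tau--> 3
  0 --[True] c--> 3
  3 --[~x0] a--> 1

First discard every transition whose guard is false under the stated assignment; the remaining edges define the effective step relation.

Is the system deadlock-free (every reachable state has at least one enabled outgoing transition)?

Reachable = {0,3,4}
  0: c→3  c→4  [deg 2]
  3: ∅  [STUCK]
  4: ∅  [STUCK]
Path to 3: c

Answer: DEADLOCK at state 3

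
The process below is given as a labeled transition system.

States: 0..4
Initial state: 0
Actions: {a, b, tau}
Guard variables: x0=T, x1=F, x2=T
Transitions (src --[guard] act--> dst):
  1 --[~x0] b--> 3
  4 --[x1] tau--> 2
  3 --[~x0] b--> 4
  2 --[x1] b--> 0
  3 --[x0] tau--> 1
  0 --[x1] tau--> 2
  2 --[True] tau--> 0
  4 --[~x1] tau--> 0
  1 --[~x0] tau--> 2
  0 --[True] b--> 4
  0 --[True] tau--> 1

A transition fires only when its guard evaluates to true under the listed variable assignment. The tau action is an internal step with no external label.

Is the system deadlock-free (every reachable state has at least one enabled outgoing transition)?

Reach set: {0,1,4}
  0: b→4  tau→1  [2 exit(s)]
  1: ∅  [no exit]
  4: tau→0  [1 exit(s)]
trace reaching 1: tau

Answer: DEADLOCK at state 1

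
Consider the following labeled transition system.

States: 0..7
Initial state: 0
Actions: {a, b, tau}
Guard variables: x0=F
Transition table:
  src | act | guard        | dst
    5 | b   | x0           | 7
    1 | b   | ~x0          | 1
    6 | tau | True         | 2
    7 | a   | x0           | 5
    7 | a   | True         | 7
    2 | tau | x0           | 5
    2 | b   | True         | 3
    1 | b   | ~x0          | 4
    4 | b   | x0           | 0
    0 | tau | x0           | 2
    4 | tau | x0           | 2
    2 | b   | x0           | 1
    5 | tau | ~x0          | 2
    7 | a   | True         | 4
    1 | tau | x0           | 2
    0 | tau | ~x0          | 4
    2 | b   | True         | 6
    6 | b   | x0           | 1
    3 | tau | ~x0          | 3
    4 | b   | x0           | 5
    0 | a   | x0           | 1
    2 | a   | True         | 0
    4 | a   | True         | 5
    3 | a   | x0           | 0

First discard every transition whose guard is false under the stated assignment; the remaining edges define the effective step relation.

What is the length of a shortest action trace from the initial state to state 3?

BFS to 3:
  depth 0: {0}
  depth 1: {4}
  depth 2: {5}
  depth 3: {2}
  depth 4: {3,6}
3 enters at depth 4; path tau·a·tau·b

Answer: 4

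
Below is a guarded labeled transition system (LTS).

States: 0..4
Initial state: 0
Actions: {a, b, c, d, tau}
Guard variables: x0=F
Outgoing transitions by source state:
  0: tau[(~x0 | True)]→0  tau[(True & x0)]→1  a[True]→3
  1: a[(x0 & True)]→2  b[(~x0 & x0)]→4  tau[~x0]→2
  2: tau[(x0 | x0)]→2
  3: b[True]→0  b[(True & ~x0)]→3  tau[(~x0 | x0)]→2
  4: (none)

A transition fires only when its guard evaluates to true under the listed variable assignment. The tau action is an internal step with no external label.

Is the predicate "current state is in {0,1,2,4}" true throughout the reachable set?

Safe = {0,1,2,4}
Reach set: {0,2,3}
  0: ok
  2: ok
  3: outside
reach 3 via a — violates

Answer: INVARIANT VIOLATED at state 3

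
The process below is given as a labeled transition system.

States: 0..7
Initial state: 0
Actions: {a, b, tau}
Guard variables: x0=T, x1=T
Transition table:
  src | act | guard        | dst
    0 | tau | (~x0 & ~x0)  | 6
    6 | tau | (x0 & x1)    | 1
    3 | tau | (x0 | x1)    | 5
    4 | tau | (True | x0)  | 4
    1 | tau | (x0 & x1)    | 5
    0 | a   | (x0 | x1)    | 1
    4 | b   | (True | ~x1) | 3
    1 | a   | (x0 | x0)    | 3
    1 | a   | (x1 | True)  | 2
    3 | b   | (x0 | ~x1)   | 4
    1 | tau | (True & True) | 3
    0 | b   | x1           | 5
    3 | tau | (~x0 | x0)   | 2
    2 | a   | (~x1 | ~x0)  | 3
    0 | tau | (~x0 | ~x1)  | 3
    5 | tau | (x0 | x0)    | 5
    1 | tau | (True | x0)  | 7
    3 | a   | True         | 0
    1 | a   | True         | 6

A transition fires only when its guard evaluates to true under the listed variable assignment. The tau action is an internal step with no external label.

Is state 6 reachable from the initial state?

Guard filter leaves 16 enabled edge(s).
Layer 0: {0}
Layer 1: {1,5}  total {0,1,5}
Layer 2: {2,3,6,7}  total {0,1,2,3,5,6,7}
Layer 3: {4}  total {0,1,2,3,4,5,6,7}
R = {0,1,2,3,4,5,6,7}
witness 6: a·a

Answer: REACHABLE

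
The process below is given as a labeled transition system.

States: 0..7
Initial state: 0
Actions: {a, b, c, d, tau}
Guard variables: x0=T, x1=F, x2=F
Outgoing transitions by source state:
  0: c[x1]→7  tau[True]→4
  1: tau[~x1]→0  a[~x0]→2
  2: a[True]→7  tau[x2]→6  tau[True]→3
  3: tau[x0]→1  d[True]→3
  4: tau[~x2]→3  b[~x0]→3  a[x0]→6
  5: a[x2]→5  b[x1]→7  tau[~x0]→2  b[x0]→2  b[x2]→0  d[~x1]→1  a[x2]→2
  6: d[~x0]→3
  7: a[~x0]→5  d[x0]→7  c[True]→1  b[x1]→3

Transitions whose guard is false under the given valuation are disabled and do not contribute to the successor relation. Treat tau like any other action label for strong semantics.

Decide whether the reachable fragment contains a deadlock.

Answer: DEADLOCK at state 6

Working:
Reach set: {0,1,3,4,6}
  0: tau→4  [1 out]
  1: tau→0  [1 out]
  3: d→3  tau→1  [2 out]
  4: a→6  tau→3  [2 out]
  6: ∅  [no exit]
witness 6: tau·a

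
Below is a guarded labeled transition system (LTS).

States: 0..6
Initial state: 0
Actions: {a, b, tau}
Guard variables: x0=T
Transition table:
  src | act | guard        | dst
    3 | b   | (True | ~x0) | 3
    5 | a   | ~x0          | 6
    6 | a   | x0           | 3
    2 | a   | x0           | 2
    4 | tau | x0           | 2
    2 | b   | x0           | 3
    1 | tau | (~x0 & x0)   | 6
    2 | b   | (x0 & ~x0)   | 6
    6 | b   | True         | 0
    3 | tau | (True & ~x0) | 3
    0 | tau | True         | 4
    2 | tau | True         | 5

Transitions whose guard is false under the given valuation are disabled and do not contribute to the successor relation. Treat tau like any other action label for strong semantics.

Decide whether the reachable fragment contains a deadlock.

Reachable = {0,2,3,4,5}
  0: tau→4  [1 exit(s)]
  2: a→2  b→3  tau→5  [3 exit(s)]
  3: b→3  [1 exit(s)]
  4: tau→2  [1 exit(s)]
  5: ∅  [deadlock]
trace reaching 5: tau·tau·tau

Answer: DEADLOCK at state 5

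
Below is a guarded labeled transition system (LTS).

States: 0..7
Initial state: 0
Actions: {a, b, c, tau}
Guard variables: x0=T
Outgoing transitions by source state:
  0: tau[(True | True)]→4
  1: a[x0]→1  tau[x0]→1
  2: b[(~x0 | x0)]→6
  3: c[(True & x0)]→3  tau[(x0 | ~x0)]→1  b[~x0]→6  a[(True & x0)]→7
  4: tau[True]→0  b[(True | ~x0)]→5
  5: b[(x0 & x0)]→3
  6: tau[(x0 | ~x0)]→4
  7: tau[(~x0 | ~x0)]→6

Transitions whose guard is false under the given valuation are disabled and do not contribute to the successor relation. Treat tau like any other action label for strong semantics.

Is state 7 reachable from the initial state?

11 transition(s) survive guard evaluation.
Layer 0: {0}
Layer 1: {4}  now seen {0,4}
Layer 2: {5}  now seen {0,4,5}
Layer 3: {3}  now seen {0,3,4,5}
Layer 4: {1,7}  now seen {0,1,3,4,5,7}
Reach set: {0,1,3,4,5,7}
trace reaching 7: tau·b·b·a

Answer: REACHABLE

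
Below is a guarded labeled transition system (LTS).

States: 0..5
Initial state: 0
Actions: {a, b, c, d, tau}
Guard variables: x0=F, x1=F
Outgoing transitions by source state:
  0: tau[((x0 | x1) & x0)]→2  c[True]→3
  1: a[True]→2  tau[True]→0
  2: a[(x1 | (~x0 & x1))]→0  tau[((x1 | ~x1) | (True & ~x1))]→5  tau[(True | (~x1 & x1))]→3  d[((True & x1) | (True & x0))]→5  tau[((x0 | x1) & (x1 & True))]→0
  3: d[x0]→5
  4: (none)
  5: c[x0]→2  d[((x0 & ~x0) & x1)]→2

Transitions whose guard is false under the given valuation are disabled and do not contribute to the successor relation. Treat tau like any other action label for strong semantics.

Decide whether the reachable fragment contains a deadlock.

Answer: DEADLOCK at state 3

Working:
Reach set: {0,3}
  0: c→3  [deg 1]
  3: ∅  [deadlock]
Path to 3: c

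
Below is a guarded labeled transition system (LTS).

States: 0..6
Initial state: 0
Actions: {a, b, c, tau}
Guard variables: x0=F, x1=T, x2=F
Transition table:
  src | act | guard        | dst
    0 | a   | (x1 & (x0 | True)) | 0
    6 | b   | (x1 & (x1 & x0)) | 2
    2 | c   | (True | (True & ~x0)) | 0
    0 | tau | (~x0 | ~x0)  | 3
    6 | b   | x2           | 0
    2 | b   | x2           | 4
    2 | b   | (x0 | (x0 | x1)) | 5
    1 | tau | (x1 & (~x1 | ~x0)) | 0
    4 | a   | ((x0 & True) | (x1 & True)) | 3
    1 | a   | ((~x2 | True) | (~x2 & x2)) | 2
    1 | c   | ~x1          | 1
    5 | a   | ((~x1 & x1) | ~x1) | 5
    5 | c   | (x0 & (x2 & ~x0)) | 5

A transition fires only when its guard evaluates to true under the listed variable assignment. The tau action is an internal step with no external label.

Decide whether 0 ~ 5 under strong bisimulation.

Answer: NOT BISIMILAR

Trace:
Bisimulation quotient by refinement:
  π0 = {{0,1,2,3,4,5,6}}
  π1 = {{0,1},{2},{3,5,6},{4}}
  π2 = {{0},{1},{2},{3,5,6},{4}}
stable after 3 split(s): 5 block(s)
class of 0: {0}; class of 5: {3,5,6}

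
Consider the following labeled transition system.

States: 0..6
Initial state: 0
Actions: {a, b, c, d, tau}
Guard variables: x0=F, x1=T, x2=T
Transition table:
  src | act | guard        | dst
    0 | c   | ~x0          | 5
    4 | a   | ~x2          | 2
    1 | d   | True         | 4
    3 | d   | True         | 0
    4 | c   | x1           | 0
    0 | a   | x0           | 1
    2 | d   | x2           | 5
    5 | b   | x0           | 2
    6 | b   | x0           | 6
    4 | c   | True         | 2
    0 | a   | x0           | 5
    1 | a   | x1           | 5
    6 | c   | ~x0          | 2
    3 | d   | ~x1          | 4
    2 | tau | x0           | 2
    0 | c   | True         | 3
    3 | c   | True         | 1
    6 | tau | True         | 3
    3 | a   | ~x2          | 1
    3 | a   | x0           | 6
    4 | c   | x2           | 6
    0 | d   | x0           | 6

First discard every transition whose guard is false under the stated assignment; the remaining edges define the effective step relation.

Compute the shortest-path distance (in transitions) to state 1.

BFS to 1:
  L0 = {0}
  L1 = {3,5}
  L2 = {1}
depth(1)=2, e.g. c·c

Answer: 2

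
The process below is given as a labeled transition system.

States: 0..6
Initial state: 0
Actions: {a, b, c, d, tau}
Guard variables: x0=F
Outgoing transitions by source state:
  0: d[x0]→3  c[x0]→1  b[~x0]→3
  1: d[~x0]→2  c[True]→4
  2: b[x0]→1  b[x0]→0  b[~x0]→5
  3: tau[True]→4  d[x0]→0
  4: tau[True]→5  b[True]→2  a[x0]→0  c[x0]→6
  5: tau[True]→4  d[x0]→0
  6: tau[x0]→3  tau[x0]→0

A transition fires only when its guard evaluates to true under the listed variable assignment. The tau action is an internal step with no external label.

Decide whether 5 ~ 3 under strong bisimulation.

Compute ~ classes (split until stable):
  round 0: {{0,1,2,3,4,5,6}}
  round 1: {{0,2},{1},{3,5},{4},{6}}
Fixed point at round 2; 5 class(es).
[5]={3,5}  [3]={3,5}

Answer: BISIMILAR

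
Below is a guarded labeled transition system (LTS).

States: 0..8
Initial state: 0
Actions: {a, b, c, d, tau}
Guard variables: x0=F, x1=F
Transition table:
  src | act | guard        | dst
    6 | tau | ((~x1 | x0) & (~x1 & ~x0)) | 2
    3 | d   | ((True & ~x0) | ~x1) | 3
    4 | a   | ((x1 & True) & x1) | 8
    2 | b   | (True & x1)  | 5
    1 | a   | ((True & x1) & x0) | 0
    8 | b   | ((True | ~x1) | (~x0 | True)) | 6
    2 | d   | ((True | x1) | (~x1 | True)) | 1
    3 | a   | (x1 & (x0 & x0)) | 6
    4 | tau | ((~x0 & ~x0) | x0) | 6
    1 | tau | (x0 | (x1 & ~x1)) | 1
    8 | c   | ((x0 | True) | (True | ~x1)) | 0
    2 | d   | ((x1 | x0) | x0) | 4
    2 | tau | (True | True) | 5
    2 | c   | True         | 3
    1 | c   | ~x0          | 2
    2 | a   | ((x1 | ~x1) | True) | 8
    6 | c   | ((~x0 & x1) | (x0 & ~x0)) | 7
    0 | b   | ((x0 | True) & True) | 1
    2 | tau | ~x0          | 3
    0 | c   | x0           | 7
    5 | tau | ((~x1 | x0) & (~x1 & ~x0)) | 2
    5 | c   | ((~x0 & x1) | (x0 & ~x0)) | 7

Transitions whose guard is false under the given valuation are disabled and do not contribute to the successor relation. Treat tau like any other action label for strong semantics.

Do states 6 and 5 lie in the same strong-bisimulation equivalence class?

Refine partition for ~:
  P[0] = {{0,1,2,3,4,5,6,7,8}}
  P[1] = {{0},{1},{2},{3},{4,5,6},{7},{8}}
  P[2] = {{0},{1},{2},{3},{4},{5,6},{7},{8}}
Fixed point at round 3; 8 class(es).
[6]={5,6}  [5]={5,6}

Answer: BISIMILAR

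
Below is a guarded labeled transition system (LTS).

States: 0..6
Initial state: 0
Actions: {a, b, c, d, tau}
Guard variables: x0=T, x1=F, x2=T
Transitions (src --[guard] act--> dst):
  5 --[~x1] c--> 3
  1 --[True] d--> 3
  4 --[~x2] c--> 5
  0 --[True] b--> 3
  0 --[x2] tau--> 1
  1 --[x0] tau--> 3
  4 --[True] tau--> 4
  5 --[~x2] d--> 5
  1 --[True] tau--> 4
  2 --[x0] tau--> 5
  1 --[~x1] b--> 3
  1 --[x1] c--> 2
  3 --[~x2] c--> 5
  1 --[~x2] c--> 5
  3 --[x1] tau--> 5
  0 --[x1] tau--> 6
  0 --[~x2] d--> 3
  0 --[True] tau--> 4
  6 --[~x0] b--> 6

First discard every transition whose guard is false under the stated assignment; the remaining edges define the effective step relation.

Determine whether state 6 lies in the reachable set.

Guard filter leaves 10 enabled edge(s).
depth 0: {0}
depth 1: {1,3,4}  now seen {0,1,3,4}
Reachable = {0,1,3,4}

Answer: UNREACHABLE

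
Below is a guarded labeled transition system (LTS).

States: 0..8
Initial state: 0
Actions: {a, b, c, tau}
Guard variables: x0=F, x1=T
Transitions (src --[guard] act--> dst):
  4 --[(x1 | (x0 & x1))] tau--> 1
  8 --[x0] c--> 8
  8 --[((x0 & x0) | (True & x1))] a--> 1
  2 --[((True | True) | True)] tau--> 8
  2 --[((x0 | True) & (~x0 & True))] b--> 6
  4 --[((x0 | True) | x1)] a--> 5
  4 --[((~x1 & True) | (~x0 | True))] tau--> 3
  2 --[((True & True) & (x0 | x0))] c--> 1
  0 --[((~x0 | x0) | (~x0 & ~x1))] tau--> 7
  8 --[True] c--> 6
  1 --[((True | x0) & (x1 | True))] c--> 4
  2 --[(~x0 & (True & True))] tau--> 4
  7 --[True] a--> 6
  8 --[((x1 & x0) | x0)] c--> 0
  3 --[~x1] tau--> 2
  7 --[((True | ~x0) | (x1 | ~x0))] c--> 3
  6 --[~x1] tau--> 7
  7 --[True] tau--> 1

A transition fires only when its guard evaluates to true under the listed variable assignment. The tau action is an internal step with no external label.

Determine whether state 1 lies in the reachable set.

Answer: REACHABLE

Working:
Guard filter leaves 13 enabled edge(s).
depth 0: {0}
depth 1: {7}  now seen {0,7}
depth 2: {1,3,6}  now seen {0,1,3,6,7}
depth 3: {4}  now seen {0,1,3,4,6,7}
depth 4: {5}  now seen {0,1,3,4,5,6,7}
Reach set: {0,1,3,4,5,6,7}
trace reaching 1: tau·tau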